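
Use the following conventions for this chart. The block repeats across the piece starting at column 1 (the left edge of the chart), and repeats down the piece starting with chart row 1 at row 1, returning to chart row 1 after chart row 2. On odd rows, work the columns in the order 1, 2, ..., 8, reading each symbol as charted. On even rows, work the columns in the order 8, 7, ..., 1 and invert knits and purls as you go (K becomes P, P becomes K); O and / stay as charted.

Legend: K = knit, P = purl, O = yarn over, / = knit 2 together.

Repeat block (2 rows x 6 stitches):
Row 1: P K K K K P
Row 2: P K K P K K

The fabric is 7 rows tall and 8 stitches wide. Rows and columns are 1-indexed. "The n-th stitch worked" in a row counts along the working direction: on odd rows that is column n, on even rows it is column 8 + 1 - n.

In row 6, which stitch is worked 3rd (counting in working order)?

== STITCH ==
P

Derivation:
Row 6: (6-1) mod 2 = 1, so use chart row 2. Even row -> WS.
Chart row 2 tiled across columns 1-8: P K K P K K P K
WS row: flip the tiled sequence (start at column 8) and apply K<->P; O and / stay.
Row 6 as worked: P K P P K P P K
Stitch 3 in working order -> P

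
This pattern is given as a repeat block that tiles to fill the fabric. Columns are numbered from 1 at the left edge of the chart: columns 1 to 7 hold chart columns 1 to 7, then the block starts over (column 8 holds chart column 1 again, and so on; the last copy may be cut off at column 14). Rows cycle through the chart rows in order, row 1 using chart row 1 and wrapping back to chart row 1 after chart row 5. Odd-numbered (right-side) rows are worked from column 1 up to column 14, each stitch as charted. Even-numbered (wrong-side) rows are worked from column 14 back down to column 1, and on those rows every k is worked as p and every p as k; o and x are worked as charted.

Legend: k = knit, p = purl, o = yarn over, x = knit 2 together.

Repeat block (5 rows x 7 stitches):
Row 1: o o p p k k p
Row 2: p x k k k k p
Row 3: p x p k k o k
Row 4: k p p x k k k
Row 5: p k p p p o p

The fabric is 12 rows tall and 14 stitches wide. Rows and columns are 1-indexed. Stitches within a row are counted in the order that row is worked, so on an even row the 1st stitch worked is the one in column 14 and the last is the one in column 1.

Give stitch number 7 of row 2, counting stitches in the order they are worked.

Stitch:
k

Derivation:
Row 2: (2-1) mod 5 = 1, so use chart row 2. Even row -> WS.
Chart row 2 tiled across columns 1-14: p x k k k k p p x k k k k p
WS row: flip the tiled sequence (start at column 14) and apply k<->p; o and x stay.
Row 2 as worked: k p p p p x k k p p p p x k
The 7th stitch worked is k.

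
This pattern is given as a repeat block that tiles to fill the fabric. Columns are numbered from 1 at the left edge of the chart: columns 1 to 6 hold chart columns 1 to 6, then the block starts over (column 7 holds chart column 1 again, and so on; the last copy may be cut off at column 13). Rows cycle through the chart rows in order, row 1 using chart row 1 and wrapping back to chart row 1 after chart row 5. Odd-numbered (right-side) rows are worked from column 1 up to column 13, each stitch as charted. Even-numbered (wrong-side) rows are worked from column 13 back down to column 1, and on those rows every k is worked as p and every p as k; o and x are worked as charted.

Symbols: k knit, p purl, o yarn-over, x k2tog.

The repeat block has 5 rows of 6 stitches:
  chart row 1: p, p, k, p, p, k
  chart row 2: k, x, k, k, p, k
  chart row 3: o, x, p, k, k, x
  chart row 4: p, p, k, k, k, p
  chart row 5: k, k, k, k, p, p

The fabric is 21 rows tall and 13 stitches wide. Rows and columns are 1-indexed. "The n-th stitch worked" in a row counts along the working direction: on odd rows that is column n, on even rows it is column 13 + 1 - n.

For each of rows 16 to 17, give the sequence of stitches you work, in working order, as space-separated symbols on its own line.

Row 16: chart row 1, WS - tiled (columns 1-13): p p k p p k p p k p p k p; work from column 13 back to 1 with k<->p swapped.
Row 17: chart row 2, RS - tile across columns 1-13 and work as-is.

Rows as worked:
k p k k p k k p k k p k k
k x k k p k k x k k p k k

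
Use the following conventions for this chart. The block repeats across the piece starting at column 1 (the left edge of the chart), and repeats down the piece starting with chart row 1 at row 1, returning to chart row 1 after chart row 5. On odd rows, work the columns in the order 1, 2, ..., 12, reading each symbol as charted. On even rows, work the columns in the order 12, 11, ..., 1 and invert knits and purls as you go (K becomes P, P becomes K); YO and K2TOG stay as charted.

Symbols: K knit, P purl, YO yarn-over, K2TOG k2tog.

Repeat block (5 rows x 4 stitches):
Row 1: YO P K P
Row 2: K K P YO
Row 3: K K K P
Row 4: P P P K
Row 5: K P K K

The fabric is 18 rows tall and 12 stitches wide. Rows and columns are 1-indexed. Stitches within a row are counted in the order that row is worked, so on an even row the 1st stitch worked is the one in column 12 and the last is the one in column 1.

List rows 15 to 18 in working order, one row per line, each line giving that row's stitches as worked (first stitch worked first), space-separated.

Row 15: chart row 5, RS - tile across columns 1-12 and work as-is.
Row 16: chart row 1, WS - tiled (columns 1-12): YO P K P YO P K P YO P K P; work from column 12 back to 1 with K<->P swapped.
Row 17: chart row 2, RS - tile across columns 1-12 and work as-is.
Row 18: chart row 3, WS - tiled (columns 1-12): K K K P K K K P K K K P; work from column 12 back to 1 with K<->P swapped.

Result:
K P K K K P K K K P K K
K P K YO K P K YO K P K YO
K K P YO K K P YO K K P YO
K P P P K P P P K P P P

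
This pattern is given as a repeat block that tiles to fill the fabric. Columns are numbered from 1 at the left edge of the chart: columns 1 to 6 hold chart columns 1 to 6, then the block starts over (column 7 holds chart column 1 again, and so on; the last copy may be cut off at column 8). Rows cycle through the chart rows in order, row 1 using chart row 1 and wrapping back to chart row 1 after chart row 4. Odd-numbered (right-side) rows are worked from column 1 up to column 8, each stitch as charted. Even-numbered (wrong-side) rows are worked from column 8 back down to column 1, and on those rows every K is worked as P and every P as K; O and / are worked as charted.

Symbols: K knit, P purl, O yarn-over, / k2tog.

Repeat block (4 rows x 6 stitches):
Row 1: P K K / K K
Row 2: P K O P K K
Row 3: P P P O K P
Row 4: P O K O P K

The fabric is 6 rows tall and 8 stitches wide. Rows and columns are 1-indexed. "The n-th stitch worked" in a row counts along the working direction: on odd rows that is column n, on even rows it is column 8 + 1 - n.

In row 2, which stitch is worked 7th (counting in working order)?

Result:
P

Derivation:
Row 2: (2-1) mod 4 = 1, so use chart row 2. Even row -> WS.
Chart row 2 tiled across columns 1-8: P K O P K K P K
WS row: flip the tiled sequence (start at column 8) and apply K<->P; O and / stay.
Row 2 as worked: P K P P K O P K
The 7th stitch worked is P.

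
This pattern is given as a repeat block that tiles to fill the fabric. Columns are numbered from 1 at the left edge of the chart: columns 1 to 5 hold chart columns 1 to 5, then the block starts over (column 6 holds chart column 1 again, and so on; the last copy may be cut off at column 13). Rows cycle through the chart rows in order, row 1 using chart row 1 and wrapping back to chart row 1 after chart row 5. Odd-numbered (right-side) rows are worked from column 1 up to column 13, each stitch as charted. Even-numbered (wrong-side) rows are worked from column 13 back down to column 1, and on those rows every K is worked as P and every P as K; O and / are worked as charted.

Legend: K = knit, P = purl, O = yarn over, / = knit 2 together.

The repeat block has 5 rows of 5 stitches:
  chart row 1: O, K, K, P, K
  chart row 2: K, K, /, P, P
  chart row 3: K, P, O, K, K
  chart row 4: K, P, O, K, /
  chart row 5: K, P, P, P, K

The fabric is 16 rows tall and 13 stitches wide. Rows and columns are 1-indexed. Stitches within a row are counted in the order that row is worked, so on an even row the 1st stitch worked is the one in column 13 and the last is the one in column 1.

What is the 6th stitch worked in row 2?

Row 2 uses chart row ((2-1) mod 5)+1 = 2. Row 2 is even, so WS.
Chart row 2 tiled across columns 1-13: K K / P P K K / P P K K /
WS row: flip the tiled sequence (start at column 13) and apply K<->P; O and / stay.
Row 2 as worked: / P P K K / P P K K / P P
Counting 6 along the worked row gives /.

== STITCH ==
/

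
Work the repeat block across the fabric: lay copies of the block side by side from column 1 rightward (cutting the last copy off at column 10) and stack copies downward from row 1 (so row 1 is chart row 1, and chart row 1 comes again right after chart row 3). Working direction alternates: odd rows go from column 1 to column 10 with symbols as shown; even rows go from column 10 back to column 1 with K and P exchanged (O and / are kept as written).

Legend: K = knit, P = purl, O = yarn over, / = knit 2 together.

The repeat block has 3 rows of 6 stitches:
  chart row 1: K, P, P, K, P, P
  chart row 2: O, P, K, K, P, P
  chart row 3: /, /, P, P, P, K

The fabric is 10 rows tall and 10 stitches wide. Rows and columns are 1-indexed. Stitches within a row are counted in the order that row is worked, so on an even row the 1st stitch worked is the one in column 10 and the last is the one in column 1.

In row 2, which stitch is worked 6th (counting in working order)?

Row 2: (2-1) mod 3 = 1, so use chart row 2. Even row -> WS.
Chart row 2 tiled across columns 1-10: O P K K P P O P K K
WS row: flip the tiled sequence (start at column 10) and apply K<->P; O and / stay.
Row 2 as worked: P P K O K K P P K O
Counting 6 along the worked row gives K.

Result:
K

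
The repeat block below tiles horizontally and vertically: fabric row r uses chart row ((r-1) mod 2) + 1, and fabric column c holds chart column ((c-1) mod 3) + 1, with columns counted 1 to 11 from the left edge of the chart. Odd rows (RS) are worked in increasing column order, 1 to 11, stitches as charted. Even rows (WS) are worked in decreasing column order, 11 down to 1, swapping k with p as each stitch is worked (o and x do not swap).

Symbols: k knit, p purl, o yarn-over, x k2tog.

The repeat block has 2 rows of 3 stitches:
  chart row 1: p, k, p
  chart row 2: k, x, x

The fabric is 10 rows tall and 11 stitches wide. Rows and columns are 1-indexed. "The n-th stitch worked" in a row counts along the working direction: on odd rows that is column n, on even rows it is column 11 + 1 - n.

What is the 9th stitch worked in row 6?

Stitch:
x

Derivation:
Row 6: (6-1) mod 2 = 1, so use chart row 2. Even row -> WS.
Chart row 2 tiled across columns 1-11: k x x k x x k x x k x
WS: work from column 11 back to column 1 (reverse the tiled row), swapping k<->p (o and x unchanged).
Row 6 as worked: x p x x p x x p x x p
The 9th stitch worked is x.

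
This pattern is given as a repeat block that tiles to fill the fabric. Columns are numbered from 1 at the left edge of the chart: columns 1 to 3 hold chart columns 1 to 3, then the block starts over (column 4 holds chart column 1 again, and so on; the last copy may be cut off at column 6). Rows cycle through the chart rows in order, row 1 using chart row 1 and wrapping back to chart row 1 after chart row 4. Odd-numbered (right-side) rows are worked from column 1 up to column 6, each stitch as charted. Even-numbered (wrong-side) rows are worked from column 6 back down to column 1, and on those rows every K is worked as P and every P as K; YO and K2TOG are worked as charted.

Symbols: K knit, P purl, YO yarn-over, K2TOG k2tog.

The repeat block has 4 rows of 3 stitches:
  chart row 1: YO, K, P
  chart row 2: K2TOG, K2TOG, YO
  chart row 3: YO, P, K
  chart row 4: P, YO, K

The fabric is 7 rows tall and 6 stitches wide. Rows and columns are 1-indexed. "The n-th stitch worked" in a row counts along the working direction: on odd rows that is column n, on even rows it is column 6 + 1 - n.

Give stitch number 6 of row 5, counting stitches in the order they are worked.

Stitch:
P

Derivation:
For row 5: chart row = ((5-1) mod 4) + 1 = 1; this is a RS (odd) row.
Chart row 1 tiled across columns 1-6: YO K P YO K P
Right side: take the tiled row as-is (worked left to right from column 1).
Counting 6 along the worked row gives P.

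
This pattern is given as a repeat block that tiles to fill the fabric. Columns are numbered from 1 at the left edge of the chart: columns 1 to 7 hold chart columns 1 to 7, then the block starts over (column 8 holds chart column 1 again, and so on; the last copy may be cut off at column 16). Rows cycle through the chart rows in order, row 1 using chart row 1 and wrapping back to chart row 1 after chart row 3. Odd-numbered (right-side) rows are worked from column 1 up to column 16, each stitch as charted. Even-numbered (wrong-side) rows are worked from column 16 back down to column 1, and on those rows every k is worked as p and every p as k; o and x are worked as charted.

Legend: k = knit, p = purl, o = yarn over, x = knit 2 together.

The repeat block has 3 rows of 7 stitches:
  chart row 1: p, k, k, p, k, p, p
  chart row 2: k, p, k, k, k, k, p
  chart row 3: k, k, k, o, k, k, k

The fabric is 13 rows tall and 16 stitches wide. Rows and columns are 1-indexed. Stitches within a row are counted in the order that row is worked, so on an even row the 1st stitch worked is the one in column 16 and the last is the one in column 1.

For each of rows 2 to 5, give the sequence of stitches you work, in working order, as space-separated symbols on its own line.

== ROWS AS WORKED ==
k p k p p p p k p k p p p p k p
k k k o k k k k k k o k k k k k
p k k k p k p p k k k p k p p k
k p k k k k p k p k k k k p k p

Derivation:
Row 2: chart row 2, WS - tiled (columns 1-16): k p k k k k p k p k k k k p k p; work from column 16 back to 1 with k<->p swapped.
Row 3: chart row 3, RS - tile across columns 1-16 and work as-is.
Row 4: chart row 1, WS - tiled (columns 1-16): p k k p k p p p k k p k p p p k; work from column 16 back to 1 with k<->p swapped.
Row 5: chart row 2, RS - tile across columns 1-16 and work as-is.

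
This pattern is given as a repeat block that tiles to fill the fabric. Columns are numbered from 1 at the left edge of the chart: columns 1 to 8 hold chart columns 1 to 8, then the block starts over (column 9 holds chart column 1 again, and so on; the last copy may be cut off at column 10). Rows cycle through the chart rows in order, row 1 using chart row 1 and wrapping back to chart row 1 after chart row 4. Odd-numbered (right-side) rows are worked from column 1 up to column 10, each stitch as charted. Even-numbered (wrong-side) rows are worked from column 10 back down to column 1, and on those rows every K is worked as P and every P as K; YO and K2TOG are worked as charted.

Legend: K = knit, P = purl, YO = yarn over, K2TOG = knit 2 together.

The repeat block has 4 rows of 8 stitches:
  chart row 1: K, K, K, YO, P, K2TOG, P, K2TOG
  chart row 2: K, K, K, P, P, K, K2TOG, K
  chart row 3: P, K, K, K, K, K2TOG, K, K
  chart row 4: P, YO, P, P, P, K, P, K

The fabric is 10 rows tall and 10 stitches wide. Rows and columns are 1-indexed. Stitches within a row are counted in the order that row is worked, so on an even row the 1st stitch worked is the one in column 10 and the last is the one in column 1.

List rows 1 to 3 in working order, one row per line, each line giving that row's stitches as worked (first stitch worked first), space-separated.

Row 1: chart row 1, RS - tile across columns 1-10 and work as-is.
Row 2: chart row 2, WS - tiled (columns 1-10): K K K P P K K2TOG K K K; work from column 10 back to 1 with K<->P swapped.
Row 3: chart row 3, RS - tile across columns 1-10 and work as-is.

Result:
K K K YO P K2TOG P K2TOG K K
P P P K2TOG P K K P P P
P K K K K K2TOG K K P K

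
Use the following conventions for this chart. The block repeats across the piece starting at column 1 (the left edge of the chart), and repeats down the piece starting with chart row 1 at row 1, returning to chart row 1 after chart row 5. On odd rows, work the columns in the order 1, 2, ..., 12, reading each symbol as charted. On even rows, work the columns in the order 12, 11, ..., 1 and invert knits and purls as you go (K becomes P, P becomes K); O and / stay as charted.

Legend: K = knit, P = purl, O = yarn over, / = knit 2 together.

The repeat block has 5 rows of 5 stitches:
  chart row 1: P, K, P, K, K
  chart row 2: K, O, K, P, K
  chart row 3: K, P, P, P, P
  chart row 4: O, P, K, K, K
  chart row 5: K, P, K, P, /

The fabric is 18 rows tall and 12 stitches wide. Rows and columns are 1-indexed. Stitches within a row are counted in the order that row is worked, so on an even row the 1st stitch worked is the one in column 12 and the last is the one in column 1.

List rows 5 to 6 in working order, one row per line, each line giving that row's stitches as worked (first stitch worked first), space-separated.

Rows as worked:
K P K P / K P K P / K P
P K P P K P K P P K P K

Derivation:
Row 5: chart row 5, RS - tile across columns 1-12 and work as-is.
Row 6: chart row 1, WS - tiled (columns 1-12): P K P K K P K P K K P K; work from column 12 back to 1 with K<->P swapped.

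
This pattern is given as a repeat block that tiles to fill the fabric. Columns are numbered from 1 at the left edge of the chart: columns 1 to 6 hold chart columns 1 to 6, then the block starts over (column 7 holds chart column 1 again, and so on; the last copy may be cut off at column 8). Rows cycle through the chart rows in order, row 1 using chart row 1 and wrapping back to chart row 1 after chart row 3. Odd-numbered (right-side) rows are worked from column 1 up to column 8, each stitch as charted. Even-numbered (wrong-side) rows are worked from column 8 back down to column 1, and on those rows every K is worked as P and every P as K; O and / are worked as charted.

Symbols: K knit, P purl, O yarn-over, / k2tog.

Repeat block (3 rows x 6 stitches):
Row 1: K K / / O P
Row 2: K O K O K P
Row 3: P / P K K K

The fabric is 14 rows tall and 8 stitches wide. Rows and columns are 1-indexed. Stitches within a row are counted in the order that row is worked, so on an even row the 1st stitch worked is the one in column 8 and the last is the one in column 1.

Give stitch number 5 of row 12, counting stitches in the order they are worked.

Result:
P

Derivation:
Row 12: (12-1) mod 3 = 2, so use chart row 3. Even row -> WS.
Chart row 3 tiled across columns 1-8: P / P K K K P /
WS row: flip the tiled sequence (start at column 8) and apply K<->P; O and / stay.
Row 12 as worked: / K P P P K / K
Stitch 5 in working order -> P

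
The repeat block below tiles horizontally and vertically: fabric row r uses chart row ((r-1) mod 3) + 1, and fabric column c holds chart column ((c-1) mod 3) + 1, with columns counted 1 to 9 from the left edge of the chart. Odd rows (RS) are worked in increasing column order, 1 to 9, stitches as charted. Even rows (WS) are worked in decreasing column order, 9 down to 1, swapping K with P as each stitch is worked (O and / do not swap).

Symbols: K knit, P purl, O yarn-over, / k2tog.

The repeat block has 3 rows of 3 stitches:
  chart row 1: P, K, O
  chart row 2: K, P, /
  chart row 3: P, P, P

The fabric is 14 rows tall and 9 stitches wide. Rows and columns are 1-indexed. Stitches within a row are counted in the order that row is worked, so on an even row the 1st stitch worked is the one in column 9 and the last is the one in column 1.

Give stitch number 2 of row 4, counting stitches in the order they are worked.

Row 4 uses chart row ((4-1) mod 3)+1 = 1. Row 4 is even, so WS.
Chart row 1 tiled across columns 1-9: P K O P K O P K O
WS row: flip the tiled sequence (start at column 9) and apply K<->P; O and / stay.
Row 4 as worked: O P K O P K O P K
The 2nd stitch worked is P.

== STITCH ==
P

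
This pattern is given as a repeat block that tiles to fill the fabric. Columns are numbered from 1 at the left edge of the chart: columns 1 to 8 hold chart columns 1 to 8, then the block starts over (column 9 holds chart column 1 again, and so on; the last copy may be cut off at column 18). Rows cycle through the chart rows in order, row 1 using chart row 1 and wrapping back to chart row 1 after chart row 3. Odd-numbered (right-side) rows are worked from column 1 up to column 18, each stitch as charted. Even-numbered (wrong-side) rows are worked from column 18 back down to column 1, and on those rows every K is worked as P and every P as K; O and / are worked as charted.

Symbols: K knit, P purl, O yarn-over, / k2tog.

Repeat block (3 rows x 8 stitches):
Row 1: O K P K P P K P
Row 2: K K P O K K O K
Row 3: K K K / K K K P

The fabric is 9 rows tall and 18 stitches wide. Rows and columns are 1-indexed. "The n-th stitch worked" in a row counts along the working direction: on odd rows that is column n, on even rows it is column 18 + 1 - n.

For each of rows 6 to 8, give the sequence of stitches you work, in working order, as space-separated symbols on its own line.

== ROWS AS WORKED ==
P P K P P P / P P P K P P P / P P P
O K P K P P K P O K P K P P K P O K
P P P O P P O K P P P O P P O K P P

Derivation:
Row 6: chart row 3, WS - tiled (columns 1-18): K K K / K K K P K K K / K K K P K K; work from column 18 back to 1 with K<->P swapped.
Row 7: chart row 1, RS - tile across columns 1-18 and work as-is.
Row 8: chart row 2, WS - tiled (columns 1-18): K K P O K K O K K K P O K K O K K K; work from column 18 back to 1 with K<->P swapped.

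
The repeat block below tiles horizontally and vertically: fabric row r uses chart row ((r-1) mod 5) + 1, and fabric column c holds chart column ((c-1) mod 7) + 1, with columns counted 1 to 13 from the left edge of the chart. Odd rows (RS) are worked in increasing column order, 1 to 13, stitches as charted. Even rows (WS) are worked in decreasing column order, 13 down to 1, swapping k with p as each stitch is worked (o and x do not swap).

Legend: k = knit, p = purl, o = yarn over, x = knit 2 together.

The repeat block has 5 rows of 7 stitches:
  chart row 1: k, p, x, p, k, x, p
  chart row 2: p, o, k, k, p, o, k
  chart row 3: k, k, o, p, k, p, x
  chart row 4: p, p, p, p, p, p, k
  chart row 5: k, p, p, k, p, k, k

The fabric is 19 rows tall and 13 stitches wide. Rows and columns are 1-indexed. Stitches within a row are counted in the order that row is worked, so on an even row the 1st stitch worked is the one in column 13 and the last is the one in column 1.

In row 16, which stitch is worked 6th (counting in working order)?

Stitch:
p

Derivation:
Row 16 uses chart row ((16-1) mod 5)+1 = 1. Row 16 is even, so WS.
Chart row 1 tiled across columns 1-13: k p x p k x p k p x p k x
Wrong side: read the tiled row from column 13 down to 1 and exchange k with p (leave o, x).
Row 16 as worked: x p k x k p k x p k x k p
Stitch 6 in working order -> p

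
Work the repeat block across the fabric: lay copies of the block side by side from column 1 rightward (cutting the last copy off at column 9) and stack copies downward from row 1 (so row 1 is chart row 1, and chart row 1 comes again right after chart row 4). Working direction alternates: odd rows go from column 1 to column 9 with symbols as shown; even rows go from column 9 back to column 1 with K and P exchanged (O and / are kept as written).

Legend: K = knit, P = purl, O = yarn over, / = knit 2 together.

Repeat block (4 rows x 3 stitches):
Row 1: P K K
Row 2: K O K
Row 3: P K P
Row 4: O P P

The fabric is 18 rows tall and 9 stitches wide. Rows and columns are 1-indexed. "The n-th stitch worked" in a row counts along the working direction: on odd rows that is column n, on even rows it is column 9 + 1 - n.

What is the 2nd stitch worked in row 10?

For row 10: chart row = ((10-1) mod 4) + 1 = 2; this is a WS (even) row.
Chart row 2 tiled across columns 1-9: K O K K O K K O K
WS: work from column 9 back to column 1 (reverse the tiled row), swapping K<->P (O and / unchanged).
Row 10 as worked: P O P P O P P O P
Stitch 2 in working order -> O

== STITCH ==
O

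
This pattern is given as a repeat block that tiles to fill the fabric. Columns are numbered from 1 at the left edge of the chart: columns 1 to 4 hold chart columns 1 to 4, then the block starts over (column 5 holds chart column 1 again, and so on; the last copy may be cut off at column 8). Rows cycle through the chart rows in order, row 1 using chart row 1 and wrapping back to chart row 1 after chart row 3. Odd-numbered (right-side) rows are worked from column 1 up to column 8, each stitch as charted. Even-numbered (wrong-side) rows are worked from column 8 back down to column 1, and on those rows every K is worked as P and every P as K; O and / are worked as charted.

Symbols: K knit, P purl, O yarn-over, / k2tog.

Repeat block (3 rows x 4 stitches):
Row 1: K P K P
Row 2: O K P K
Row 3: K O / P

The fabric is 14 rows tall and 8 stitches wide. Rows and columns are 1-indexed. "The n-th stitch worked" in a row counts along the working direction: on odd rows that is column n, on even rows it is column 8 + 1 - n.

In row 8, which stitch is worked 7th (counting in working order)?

== STITCH ==
P

Derivation:
For row 8: chart row = ((8-1) mod 3) + 1 = 2; this is a WS (even) row.
Chart row 2 tiled across columns 1-8: O K P K O K P K
Wrong side: read the tiled row from column 8 down to 1 and exchange K with P (leave O, /).
Row 8 as worked: P K P O P K P O
The 7th stitch worked is P.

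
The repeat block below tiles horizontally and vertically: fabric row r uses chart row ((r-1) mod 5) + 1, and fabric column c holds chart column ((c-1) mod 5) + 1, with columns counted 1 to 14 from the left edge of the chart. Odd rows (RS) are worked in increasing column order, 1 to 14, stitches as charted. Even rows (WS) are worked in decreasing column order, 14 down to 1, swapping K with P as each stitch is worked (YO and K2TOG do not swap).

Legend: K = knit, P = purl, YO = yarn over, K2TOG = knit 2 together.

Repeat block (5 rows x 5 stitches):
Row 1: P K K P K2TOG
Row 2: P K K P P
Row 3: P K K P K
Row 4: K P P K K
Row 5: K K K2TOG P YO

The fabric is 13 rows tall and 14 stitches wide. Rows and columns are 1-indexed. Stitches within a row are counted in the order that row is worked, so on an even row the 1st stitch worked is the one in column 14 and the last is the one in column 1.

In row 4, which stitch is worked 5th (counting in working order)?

== STITCH ==
P

Derivation:
For row 4: chart row = ((4-1) mod 5) + 1 = 4; this is a WS (even) row.
Chart row 4 tiled across columns 1-14: K P P K K K P P K K K P P K
WS: work from column 14 back to column 1 (reverse the tiled row), swapping K<->P (YO and K2TOG unchanged).
Row 4 as worked: P K K P P P K K P P P K K P
Stitch 5 in working order -> P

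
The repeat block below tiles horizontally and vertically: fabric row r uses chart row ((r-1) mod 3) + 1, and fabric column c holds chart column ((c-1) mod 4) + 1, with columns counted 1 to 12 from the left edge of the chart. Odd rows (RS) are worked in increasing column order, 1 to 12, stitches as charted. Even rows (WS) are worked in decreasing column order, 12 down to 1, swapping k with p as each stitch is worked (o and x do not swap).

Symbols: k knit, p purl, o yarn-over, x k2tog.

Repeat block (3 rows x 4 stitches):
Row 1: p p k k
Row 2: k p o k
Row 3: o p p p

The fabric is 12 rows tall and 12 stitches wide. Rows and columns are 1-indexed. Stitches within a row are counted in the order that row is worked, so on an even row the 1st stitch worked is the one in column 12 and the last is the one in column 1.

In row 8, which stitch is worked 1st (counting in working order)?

== STITCH ==
p

Derivation:
For row 8: chart row = ((8-1) mod 3) + 1 = 2; this is a WS (even) row.
Chart row 2 tiled across columns 1-12: k p o k k p o k k p o k
WS: work from column 12 back to column 1 (reverse the tiled row), swapping k<->p (o and x unchanged).
Row 8 as worked: p o k p p o k p p o k p
The 1st stitch worked is p.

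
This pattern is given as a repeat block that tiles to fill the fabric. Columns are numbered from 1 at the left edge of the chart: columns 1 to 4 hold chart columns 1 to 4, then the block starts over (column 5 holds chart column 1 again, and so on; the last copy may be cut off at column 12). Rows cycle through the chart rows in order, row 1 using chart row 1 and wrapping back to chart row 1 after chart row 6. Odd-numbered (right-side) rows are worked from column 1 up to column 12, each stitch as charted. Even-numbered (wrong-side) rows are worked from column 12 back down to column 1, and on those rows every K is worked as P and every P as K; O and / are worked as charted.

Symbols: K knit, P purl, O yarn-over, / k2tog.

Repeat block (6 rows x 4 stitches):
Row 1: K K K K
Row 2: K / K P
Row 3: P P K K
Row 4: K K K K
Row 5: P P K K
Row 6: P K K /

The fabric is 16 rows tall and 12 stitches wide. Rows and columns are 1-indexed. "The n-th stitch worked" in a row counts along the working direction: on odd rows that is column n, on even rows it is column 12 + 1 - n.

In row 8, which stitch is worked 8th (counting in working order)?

Row 8 uses chart row ((8-1) mod 6)+1 = 2. Row 8 is even, so WS.
Chart row 2 tiled across columns 1-12: K / K P K / K P K / K P
WS row: flip the tiled sequence (start at column 12) and apply K<->P; O and / stay.
Row 8 as worked: K P / P K P / P K P / P
The 8th stitch worked is P.

Result:
P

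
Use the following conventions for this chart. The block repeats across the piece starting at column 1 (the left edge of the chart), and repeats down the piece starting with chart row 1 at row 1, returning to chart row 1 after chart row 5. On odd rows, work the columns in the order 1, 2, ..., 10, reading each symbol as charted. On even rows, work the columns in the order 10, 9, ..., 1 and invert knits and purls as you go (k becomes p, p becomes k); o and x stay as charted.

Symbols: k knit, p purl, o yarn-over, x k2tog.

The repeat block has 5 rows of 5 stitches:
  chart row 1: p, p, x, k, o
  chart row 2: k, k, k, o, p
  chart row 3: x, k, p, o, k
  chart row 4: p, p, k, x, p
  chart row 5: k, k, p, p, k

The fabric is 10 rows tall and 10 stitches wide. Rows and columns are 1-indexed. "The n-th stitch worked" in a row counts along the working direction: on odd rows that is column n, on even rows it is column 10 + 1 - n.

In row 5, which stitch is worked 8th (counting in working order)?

For row 5: chart row = ((5-1) mod 5) + 1 = 5; this is a RS (odd) row.
Chart row 5 tiled across columns 1-10: k k p p k k k p p k
RS: work column 1 to column 10, symbols as charted — the tiled row is the row as worked.
Stitch 8 in working order -> p

== STITCH ==
p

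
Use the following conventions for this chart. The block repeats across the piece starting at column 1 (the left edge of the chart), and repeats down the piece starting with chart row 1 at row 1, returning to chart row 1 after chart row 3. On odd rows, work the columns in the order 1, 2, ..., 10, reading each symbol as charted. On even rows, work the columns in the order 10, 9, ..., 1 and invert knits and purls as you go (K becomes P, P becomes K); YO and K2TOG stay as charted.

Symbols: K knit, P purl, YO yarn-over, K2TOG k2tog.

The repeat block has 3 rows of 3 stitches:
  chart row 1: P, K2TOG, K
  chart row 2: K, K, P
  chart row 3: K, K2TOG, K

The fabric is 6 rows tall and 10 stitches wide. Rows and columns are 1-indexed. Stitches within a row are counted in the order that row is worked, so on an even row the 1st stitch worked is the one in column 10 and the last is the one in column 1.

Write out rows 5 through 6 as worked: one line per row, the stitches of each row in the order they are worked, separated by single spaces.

Row 5: chart row 2, RS - tile across columns 1-10 and work as-is.
Row 6: chart row 3, WS - tiled (columns 1-10): K K2TOG K K K2TOG K K K2TOG K K; work from column 10 back to 1 with K<->P swapped.

Rows as worked:
K K P K K P K K P K
P P K2TOG P P K2TOG P P K2TOG P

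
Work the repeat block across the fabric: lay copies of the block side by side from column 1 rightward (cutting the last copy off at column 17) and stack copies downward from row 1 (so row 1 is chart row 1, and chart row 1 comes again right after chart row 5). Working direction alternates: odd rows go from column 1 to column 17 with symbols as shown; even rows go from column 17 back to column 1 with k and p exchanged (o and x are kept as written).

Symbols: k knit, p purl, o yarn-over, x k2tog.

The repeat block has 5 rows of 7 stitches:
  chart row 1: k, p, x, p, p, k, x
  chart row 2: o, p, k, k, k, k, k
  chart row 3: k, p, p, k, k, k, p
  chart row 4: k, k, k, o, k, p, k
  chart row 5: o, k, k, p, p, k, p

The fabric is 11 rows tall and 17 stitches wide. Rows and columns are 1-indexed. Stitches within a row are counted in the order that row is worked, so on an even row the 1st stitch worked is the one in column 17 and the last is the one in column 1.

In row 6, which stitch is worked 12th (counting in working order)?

Row 6 uses chart row ((6-1) mod 5)+1 = 1. Row 6 is even, so WS.
Chart row 1 tiled across columns 1-17: k p x p p k x k p x p p k x k p x
WS: work from column 17 back to column 1 (reverse the tiled row), swapping k<->p (o and x unchanged).
Row 6 as worked: x k p x p k k x k p x p k k x k p
Stitch 12 in working order -> p

Stitch:
p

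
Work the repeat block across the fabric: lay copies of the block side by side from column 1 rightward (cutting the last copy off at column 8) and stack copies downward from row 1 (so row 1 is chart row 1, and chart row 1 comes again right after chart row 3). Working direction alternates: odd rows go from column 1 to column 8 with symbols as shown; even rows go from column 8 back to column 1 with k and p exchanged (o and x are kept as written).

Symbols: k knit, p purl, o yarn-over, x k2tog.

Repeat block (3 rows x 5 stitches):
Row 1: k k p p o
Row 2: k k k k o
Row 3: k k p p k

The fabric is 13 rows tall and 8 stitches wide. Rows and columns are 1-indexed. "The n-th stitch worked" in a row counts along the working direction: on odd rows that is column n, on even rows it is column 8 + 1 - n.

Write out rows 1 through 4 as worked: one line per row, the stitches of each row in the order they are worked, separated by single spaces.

== ROWS AS WORKED ==
k k p p o k k p
p p p o p p p p
k k p p k k k p
k p p o k k p p

Derivation:
Row 1: chart row 1, RS - tile across columns 1-8 and work as-is.
Row 2: chart row 2, WS - tiled (columns 1-8): k k k k o k k k; work from column 8 back to 1 with k<->p swapped.
Row 3: chart row 3, RS - tile across columns 1-8 and work as-is.
Row 4: chart row 1, WS - tiled (columns 1-8): k k p p o k k p; work from column 8 back to 1 with k<->p swapped.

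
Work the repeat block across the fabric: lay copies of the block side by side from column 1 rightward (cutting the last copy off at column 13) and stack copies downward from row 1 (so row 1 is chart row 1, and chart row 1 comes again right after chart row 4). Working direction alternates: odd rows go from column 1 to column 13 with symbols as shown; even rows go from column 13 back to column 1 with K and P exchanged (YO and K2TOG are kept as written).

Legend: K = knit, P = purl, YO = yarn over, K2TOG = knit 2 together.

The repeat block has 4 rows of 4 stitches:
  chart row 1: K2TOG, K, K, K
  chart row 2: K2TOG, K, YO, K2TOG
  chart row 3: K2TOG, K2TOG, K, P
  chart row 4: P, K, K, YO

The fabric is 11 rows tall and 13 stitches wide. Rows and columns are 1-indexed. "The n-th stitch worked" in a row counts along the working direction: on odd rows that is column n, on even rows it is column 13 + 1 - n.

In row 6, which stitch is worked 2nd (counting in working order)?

Row 6 uses chart row ((6-1) mod 4)+1 = 2. Row 6 is even, so WS.
Chart row 2 tiled across columns 1-13: K2TOG K YO K2TOG K2TOG K YO K2TOG K2TOG K YO K2TOG K2TOG
Wrong side: read the tiled row from column 13 down to 1 and exchange K with P (leave YO, K2TOG).
Row 6 as worked: K2TOG K2TOG YO P K2TOG K2TOG YO P K2TOG K2TOG YO P K2TOG
Stitch 2 in working order -> K2TOG

Stitch:
K2TOG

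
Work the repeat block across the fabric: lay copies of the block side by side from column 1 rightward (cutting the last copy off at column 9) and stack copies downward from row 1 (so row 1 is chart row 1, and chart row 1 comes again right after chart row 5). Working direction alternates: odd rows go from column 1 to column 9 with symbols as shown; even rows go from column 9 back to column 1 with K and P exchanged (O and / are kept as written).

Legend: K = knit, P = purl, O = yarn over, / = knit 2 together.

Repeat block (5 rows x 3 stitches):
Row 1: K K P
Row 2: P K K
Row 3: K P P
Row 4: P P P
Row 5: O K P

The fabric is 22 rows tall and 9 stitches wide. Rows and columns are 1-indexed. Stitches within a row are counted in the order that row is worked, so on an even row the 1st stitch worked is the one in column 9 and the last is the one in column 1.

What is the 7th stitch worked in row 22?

Result:
P

Derivation:
Row 22: (22-1) mod 5 = 1, so use chart row 2. Even row -> WS.
Chart row 2 tiled across columns 1-9: P K K P K K P K K
WS row: flip the tiled sequence (start at column 9) and apply K<->P; O and / stay.
Row 22 as worked: P P K P P K P P K
The 7th stitch worked is P.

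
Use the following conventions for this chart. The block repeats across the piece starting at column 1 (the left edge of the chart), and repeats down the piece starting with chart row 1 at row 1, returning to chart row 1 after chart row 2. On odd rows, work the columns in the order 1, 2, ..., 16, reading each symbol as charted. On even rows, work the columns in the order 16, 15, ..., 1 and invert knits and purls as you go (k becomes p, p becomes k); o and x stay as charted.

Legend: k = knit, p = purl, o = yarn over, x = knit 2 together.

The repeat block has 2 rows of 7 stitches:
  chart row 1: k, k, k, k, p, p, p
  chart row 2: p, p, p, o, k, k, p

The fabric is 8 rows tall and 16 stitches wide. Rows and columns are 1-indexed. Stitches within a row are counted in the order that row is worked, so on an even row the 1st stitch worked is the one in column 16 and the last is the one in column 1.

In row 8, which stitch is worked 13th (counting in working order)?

Row 8 uses chart row ((8-1) mod 2)+1 = 2. Row 8 is even, so WS.
Chart row 2 tiled across columns 1-16: p p p o k k p p p p o k k p p p
WS: work from column 16 back to column 1 (reverse the tiled row), swapping k<->p (o and x unchanged).
Row 8 as worked: k k k p p o k k k k p p o k k k
Counting 13 along the worked row gives o.

== STITCH ==
o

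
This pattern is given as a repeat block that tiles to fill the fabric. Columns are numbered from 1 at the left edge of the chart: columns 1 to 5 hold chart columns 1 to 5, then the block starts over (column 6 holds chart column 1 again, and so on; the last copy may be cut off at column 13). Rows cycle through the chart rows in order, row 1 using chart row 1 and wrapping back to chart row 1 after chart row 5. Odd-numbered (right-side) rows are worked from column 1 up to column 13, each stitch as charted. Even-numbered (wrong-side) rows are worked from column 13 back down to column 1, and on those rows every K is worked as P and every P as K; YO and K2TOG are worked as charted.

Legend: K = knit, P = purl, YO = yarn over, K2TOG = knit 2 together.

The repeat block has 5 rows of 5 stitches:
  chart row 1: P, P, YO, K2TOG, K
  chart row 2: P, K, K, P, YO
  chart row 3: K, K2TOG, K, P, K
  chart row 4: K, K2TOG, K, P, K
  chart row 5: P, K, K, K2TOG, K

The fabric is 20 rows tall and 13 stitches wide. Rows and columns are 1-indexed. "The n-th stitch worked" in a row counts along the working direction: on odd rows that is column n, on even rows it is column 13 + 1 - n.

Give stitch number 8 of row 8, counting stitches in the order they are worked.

Row 8: (8-1) mod 5 = 2, so use chart row 3. Even row -> WS.
Chart row 3 tiled across columns 1-13: K K2TOG K P K K K2TOG K P K K K2TOG K
WS row: flip the tiled sequence (start at column 13) and apply K<->P; YO and K2TOG stay.
Row 8 as worked: P K2TOG P P K P K2TOG P P K P K2TOG P
Counting 8 along the worked row gives P.

Result:
P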